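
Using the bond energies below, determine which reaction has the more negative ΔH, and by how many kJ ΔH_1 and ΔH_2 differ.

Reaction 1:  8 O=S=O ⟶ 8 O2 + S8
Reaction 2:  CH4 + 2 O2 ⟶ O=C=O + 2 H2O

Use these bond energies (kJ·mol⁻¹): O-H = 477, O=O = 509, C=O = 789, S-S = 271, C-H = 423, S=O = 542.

Reaction 1:
  Bonds broken (reactants):
    S=O: 16 × 542 = 8672
    Σ(broken) = 8672 kJ
  Bonds formed (products):
    O=O: 8 × 509 = 4072
    S-S: 8 × 271 = 2168
    Σ(formed) = 6240 kJ
  ΔH_1 = 8672 − 6240 = +2432 kJ
Reaction 2:
  Bonds broken (reactants):
    C-H: 4 × 423 = 1692
    O=O: 2 × 509 = 1018
    Σ(broken) = 2710 kJ
  Bonds formed (products):
    C=O: 2 × 789 = 1578
    O-H: 4 × 477 = 1908
    Σ(formed) = 3486 kJ
  ΔH_2 = 2710 − 3486 = −776 kJ
ΔH_1 − ΔH_2 = +3208 kJ, so reaction 2 has the more negative ΔH; |ΔH_1 − ΔH_2| = 3208 kJ.

Reaction 2, by 3208 kJ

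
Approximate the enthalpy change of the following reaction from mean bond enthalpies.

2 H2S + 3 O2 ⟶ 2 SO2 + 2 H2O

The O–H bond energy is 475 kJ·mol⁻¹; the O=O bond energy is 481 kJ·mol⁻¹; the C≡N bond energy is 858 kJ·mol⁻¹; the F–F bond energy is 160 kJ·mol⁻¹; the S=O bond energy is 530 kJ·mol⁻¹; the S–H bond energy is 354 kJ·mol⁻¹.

ΔH ≈ −1161 kJ

Bonds broken (reactants):
  O=O: 3 × 481 = 1443
  S–H: 4 × 354 = 1416
  Σ(broken) = 2859 kJ
Bonds formed (products):
  O–H: 4 × 475 = 1900
  S=O: 4 × 530 = 2120
  Σ(formed) = 4020 kJ
ΔH = Σ(broken) − Σ(formed) = 2859 − 4020 = −1161 kJ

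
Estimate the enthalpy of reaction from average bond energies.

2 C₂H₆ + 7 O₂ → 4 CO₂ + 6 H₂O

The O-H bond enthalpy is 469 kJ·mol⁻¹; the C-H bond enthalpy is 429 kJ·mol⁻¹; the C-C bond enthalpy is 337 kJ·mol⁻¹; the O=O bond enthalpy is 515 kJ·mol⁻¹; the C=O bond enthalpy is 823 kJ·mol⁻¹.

Bonds broken (reactants):
  C-C: 2 × 337 = 674
  C-H: 12 × 429 = 5148
  O=O: 7 × 515 = 3605
  Σ(broken) = 9427 kJ
Bonds formed (products):
  C=O: 8 × 823 = 6584
  O-H: 12 × 469 = 5628
  Σ(formed) = 12212 kJ
ΔH = Σ(broken) − Σ(formed) = 9427 − 12212 = −2785 kJ

ΔH ≈ −2785 kJ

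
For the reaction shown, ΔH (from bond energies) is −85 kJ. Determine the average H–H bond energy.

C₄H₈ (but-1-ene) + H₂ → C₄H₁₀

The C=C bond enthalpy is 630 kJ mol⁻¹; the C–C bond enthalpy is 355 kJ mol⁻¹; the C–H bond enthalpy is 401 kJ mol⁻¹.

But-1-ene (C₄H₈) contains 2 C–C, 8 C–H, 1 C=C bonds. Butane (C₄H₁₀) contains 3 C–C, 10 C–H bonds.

Let D be the H–H bond energy.
Σ(broken) = 2×355 + 8×401 + 1×630 + 1×D = 4548 + D
Σ(formed) = 3×355 + 10×401 = 5075
ΔH = Σ(broken) − Σ(formed) = (4548 + D) − (5075) = −527 + D
Setting this equal to −85 kJ gives D = 442 kJ/mol.

D(H–H) ≈ 442 kJ/mol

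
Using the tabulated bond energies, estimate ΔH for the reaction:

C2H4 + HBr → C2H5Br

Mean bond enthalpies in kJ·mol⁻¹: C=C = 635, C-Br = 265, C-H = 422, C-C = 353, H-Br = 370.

Bonds broken (reactants):
  C-H: 4 × 422 = 1688
  C=C: 1 × 635 = 635
  H-Br: 1 × 370 = 370
  Σ(broken) = 2693 kJ
Bonds formed (products):
  C-Br: 1 × 265 = 265
  C-C: 1 × 353 = 353
  C-H: 5 × 422 = 2110
  Σ(formed) = 2728 kJ
ΔH = Σ(broken) − Σ(formed) = 2693 − 2728 = −35 kJ

ΔH ≈ −35 kJ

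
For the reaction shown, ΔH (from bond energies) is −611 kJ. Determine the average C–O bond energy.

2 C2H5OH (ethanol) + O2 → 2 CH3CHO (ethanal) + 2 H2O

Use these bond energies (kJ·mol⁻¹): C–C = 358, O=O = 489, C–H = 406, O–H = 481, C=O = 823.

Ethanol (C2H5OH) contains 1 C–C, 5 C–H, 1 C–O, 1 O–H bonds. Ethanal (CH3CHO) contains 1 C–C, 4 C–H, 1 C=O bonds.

D(C–O) ≈ 348 kJ/mol

Let D be the C–O bond energy.
Σ(broken) = 2×358 + 10×406 + 2×D + 2×481 + 1×489 = 6227 + 2D
Σ(formed) = 2×358 + 8×406 + 2×823 + 4×481 = 7534
ΔH = Σ(broken) − Σ(formed) = (6227 + 2D) − (7534) = −1307 + 2D
Setting this equal to −611 kJ gives 2D = 696, so D = 348 kJ/mol.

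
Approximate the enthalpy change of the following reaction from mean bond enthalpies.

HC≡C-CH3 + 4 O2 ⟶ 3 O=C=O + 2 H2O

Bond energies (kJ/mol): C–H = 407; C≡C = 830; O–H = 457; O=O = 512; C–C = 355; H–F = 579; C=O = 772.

ΔH ≈ −1599 kJ

Bonds broken (reactants):
  C≡C: 1 × 830 = 830
  C–C: 1 × 355 = 355
  C–H: 4 × 407 = 1628
  O=O: 4 × 512 = 2048
  Σ(broken) = 4861 kJ
Bonds formed (products):
  C=O: 6 × 772 = 4632
  O–H: 4 × 457 = 1828
  Σ(formed) = 6460 kJ
ΔH = Σ(broken) − Σ(formed) = 4861 − 6460 = −1599 kJ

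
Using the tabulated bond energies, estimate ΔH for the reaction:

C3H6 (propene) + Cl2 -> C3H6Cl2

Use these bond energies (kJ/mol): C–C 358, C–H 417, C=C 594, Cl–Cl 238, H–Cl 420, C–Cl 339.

Bonds broken (reactants):
  C–C: 1 × 358 = 358
  C–H: 6 × 417 = 2502
  C=C: 1 × 594 = 594
  Cl–Cl: 1 × 238 = 238
  Σ(broken) = 3692 kJ
Bonds formed (products):
  C–C: 2 × 358 = 716
  C–Cl: 2 × 339 = 678
  C–H: 6 × 417 = 2502
  Σ(formed) = 3896 kJ
ΔH = Σ(broken) − Σ(formed) = 3692 − 3896 = −204 kJ

ΔH ≈ −204 kJ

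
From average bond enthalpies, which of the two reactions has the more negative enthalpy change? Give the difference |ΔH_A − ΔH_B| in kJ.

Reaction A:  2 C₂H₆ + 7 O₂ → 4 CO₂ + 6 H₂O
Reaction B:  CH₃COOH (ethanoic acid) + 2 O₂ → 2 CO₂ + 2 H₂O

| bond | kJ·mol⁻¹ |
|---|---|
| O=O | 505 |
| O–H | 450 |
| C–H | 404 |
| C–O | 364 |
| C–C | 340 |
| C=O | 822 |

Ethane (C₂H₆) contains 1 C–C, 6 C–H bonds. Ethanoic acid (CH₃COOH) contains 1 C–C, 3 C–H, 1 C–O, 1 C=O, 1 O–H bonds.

Reaction A, by 2023 kJ

Reaction A:
  Bonds broken (reactants):
    C–C: 2 × 340 = 680
    C–H: 12 × 404 = 4848
    O=O: 7 × 505 = 3535
    Σ(broken) = 9063 kJ
  Bonds formed (products):
    C=O: 8 × 822 = 6576
    O–H: 12 × 450 = 5400
    Σ(formed) = 11976 kJ
  ΔH_A = 9063 − 11976 = −2913 kJ
Reaction B:
  Bonds broken (reactants):
    C–C: 1 × 340 = 340
    C–H: 3 × 404 = 1212
    C–O: 1 × 364 = 364
    C=O: 1 × 822 = 822
    O–H: 1 × 450 = 450
    O=O: 2 × 505 = 1010
    Σ(broken) = 4198 kJ
  Bonds formed (products):
    C=O: 4 × 822 = 3288
    O–H: 4 × 450 = 1800
    Σ(formed) = 5088 kJ
  ΔH_B = 4198 − 5088 = −890 kJ
ΔH_A − ΔH_B = −2023 kJ, so reaction A has the more negative ΔH; |ΔH_A − ΔH_B| = 2023 kJ.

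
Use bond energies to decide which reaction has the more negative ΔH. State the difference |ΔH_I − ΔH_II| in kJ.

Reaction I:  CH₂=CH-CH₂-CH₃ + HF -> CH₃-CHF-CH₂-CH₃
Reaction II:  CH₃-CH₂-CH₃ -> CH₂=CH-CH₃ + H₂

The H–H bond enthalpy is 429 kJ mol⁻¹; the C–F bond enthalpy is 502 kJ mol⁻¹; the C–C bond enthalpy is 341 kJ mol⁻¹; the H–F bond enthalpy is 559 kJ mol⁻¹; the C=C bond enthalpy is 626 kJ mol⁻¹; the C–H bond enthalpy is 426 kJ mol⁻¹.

Reaction I, by 222 kJ

Reaction I:
  Bonds broken (reactants):
    C–C: 2 × 341 = 682
    C–H: 8 × 426 = 3408
    C=C: 1 × 626 = 626
    H–F: 1 × 559 = 559
    Σ(broken) = 5275 kJ
  Bonds formed (products):
    C–C: 3 × 341 = 1023
    C–F: 1 × 502 = 502
    C–H: 9 × 426 = 3834
    Σ(formed) = 5359 kJ
  ΔH_I = 5275 − 5359 = −84 kJ
Reaction II:
  Bonds broken (reactants):
    C–C: 2 × 341 = 682
    C–H: 8 × 426 = 3408
    Σ(broken) = 4090 kJ
  Bonds formed (products):
    C–C: 1 × 341 = 341
    C–H: 6 × 426 = 2556
    C=C: 1 × 626 = 626
    H–H: 1 × 429 = 429
    Σ(formed) = 3952 kJ
  ΔH_II = 4090 − 3952 = +138 kJ
ΔH_I − ΔH_II = −222 kJ, so reaction I has the more negative ΔH; |ΔH_I − ΔH_II| = 222 kJ.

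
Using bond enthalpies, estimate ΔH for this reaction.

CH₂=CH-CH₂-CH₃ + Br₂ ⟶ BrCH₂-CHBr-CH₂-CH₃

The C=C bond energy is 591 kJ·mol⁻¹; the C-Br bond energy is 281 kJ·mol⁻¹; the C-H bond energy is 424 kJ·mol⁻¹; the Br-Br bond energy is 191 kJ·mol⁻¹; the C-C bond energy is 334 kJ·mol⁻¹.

ΔH ≈ −114 kJ

Bonds broken (reactants):
  Br-Br: 1 × 191 = 191
  C-C: 2 × 334 = 668
  C-H: 8 × 424 = 3392
  C=C: 1 × 591 = 591
  Σ(broken) = 4842 kJ
Bonds formed (products):
  C-Br: 2 × 281 = 562
  C-C: 3 × 334 = 1002
  C-H: 8 × 424 = 3392
  Σ(formed) = 4956 kJ
ΔH = Σ(broken) − Σ(formed) = 4842 − 4956 = −114 kJ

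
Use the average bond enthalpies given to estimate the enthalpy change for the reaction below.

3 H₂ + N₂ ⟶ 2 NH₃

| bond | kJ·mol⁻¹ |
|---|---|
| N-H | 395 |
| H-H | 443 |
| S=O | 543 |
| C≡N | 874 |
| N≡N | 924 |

ΔH ≈ −117 kJ

Bonds broken (reactants):
  H-H: 3 × 443 = 1329
  N≡N: 1 × 924 = 924
  Σ(broken) = 2253 kJ
Bonds formed (products):
  N-H: 6 × 395 = 2370
  Σ(formed) = 2370 kJ
ΔH = Σ(broken) − Σ(formed) = 2253 − 2370 = −117 kJ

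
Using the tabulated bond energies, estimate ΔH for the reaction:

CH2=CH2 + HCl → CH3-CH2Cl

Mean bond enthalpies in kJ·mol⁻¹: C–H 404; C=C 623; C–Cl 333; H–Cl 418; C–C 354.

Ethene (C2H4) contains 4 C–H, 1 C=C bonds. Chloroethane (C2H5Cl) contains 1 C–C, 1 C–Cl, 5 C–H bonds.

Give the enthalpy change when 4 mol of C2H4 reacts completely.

Bonds broken (reactants):
  C–H: 4 × 404 = 1616
  C=C: 1 × 623 = 623
  H–Cl: 1 × 418 = 418
  Σ(broken) = 2657 kJ
Bonds formed (products):
  C–C: 1 × 354 = 354
  C–Cl: 1 × 333 = 333
  C–H: 5 × 404 = 2020
  Σ(formed) = 2707 kJ
ΔH = Σ(broken) − Σ(formed) = 2657 − 2707 = −50 kJ
For 4× the reaction as written: 4 × (−50) = −200 kJ

ΔH = −200 kJ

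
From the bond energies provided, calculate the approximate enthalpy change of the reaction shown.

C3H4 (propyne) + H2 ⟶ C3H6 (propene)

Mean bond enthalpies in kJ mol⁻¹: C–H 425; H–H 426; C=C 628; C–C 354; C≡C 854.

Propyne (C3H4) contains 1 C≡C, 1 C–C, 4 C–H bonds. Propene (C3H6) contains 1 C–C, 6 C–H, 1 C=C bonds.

ΔH ≈ −198 kJ

Bonds broken (reactants):
  C≡C: 1 × 854 = 854
  C–C: 1 × 354 = 354
  C–H: 4 × 425 = 1700
  H–H: 1 × 426 = 426
  Σ(broken) = 3334 kJ
Bonds formed (products):
  C–C: 1 × 354 = 354
  C–H: 6 × 425 = 2550
  C=C: 1 × 628 = 628
  Σ(formed) = 3532 kJ
ΔH = Σ(broken) − Σ(formed) = 3334 − 3532 = −198 kJ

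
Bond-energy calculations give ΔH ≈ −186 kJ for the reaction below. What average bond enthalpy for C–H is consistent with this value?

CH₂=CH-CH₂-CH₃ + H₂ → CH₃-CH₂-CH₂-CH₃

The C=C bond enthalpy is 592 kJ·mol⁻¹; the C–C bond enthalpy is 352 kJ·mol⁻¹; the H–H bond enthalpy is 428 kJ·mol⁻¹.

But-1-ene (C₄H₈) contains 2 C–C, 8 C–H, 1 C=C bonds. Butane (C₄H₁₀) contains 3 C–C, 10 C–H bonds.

D(C–H) ≈ 427 kJ/mol

Let D be the C–H bond energy.
Σ(broken) = 2×352 + 8×D + 1×592 + 1×428 = 1724 + 8D
Σ(formed) = 3×352 + 10×D = 1056 + 10D
ΔH = Σ(broken) − Σ(formed) = (1724 + 8D) − (1056 + 10D) = +668 − 2D
Setting this equal to −186 kJ gives 2D = 854, so D = 427 kJ/mol.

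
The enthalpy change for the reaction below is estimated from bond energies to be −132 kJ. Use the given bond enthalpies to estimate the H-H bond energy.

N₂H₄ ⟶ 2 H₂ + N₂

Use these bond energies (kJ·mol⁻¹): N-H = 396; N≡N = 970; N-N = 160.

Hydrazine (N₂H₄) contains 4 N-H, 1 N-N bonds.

Let D be the H-H bond energy.
Σ(broken) = 4×396 + 1×160 = 1744
Σ(formed) = 2×D + 1×970 = 970 + 2D
ΔH = Σ(broken) − Σ(formed) = (1744) − (970 + 2D) = +774 − 2D
Setting this equal to −132 kJ gives 2D = 906, so D = 453 kJ/mol.

D(H-H) ≈ 453 kJ/mol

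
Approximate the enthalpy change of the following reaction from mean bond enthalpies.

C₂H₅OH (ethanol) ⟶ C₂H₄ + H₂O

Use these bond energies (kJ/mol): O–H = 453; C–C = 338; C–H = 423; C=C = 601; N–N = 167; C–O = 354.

Bonds broken (reactants):
  C–C: 1 × 338 = 338
  C–H: 5 × 423 = 2115
  C–O: 1 × 354 = 354
  O–H: 1 × 453 = 453
  Σ(broken) = 3260 kJ
Bonds formed (products):
  C–H: 4 × 423 = 1692
  C=C: 1 × 601 = 601
  O–H: 2 × 453 = 906
  Σ(formed) = 3199 kJ
ΔH = Σ(broken) − Σ(formed) = 3260 − 3199 = +61 kJ

ΔH ≈ +61 kJ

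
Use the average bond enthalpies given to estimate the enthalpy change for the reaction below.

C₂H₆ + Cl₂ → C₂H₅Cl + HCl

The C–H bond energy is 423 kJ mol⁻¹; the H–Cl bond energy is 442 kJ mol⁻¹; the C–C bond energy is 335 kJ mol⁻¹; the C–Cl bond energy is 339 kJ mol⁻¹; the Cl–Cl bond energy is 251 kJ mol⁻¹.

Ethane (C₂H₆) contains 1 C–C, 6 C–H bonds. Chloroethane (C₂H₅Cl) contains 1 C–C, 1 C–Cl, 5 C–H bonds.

ΔH ≈ −107 kJ

Bonds broken (reactants):
  C–C: 1 × 335 = 335
  C–H: 6 × 423 = 2538
  Cl–Cl: 1 × 251 = 251
  Σ(broken) = 3124 kJ
Bonds formed (products):
  C–C: 1 × 335 = 335
  C–Cl: 1 × 339 = 339
  C–H: 5 × 423 = 2115
  H–Cl: 1 × 442 = 442
  Σ(formed) = 3231 kJ
ΔH = Σ(broken) − Σ(formed) = 3124 − 3231 = −107 kJ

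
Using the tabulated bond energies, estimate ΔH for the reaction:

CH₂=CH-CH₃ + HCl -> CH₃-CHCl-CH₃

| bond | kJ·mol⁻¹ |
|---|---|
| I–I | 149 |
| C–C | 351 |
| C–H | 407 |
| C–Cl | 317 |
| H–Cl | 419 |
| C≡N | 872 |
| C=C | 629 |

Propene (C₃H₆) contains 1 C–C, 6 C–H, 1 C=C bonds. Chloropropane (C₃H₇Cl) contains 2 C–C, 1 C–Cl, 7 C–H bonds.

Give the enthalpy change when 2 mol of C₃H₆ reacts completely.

Bonds broken (reactants):
  C–C: 1 × 351 = 351
  C–H: 6 × 407 = 2442
  C=C: 1 × 629 = 629
  H–Cl: 1 × 419 = 419
  Σ(broken) = 3841 kJ
Bonds formed (products):
  C–C: 2 × 351 = 702
  C–Cl: 1 × 317 = 317
  C–H: 7 × 407 = 2849
  Σ(formed) = 3868 kJ
ΔH = Σ(broken) − Σ(formed) = 3841 − 3868 = −27 kJ
For 2× the reaction as written: 2 × (−27) = −54 kJ

ΔH = −54 kJ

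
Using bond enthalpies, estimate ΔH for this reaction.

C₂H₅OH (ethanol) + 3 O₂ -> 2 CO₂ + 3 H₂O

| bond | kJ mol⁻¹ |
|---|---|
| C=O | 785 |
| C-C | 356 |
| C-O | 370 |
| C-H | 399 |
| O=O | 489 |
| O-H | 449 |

ΔH ≈ −1197 kJ

Bonds broken (reactants):
  C-C: 1 × 356 = 356
  C-H: 5 × 399 = 1995
  C-O: 1 × 370 = 370
  O-H: 1 × 449 = 449
  O=O: 3 × 489 = 1467
  Σ(broken) = 4637 kJ
Bonds formed (products):
  C=O: 4 × 785 = 3140
  O-H: 6 × 449 = 2694
  Σ(formed) = 5834 kJ
ΔH = Σ(broken) − Σ(formed) = 4637 − 5834 = −1197 kJ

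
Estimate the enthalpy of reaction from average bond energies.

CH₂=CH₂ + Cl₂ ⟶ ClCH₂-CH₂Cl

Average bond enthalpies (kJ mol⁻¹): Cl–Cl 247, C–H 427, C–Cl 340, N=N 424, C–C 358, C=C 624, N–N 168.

Bonds broken (reactants):
  C–H: 4 × 427 = 1708
  C=C: 1 × 624 = 624
  Cl–Cl: 1 × 247 = 247
  Σ(broken) = 2579 kJ
Bonds formed (products):
  C–C: 1 × 358 = 358
  C–Cl: 2 × 340 = 680
  C–H: 4 × 427 = 1708
  Σ(formed) = 2746 kJ
ΔH = Σ(broken) − Σ(formed) = 2579 − 2746 = −167 kJ

ΔH ≈ −167 kJ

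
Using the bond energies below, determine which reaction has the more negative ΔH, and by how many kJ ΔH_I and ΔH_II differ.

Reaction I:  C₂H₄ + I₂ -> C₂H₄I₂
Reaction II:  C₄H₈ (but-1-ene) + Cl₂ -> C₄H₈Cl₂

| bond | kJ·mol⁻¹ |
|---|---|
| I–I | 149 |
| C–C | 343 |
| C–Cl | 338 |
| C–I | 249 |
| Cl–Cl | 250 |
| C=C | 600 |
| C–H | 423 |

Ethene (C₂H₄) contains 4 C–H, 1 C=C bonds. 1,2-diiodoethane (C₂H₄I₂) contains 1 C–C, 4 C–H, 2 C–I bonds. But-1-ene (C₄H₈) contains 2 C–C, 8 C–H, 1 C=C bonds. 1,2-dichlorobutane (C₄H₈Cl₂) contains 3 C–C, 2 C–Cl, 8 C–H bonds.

Reaction II, by 77 kJ

Reaction I:
  Bonds broken (reactants):
    C–H: 4 × 423 = 1692
    C=C: 1 × 600 = 600
    I–I: 1 × 149 = 149
    Σ(broken) = 2441 kJ
  Bonds formed (products):
    C–C: 1 × 343 = 343
    C–H: 4 × 423 = 1692
    C–I: 2 × 249 = 498
    Σ(formed) = 2533 kJ
  ΔH_I = 2441 − 2533 = −92 kJ
Reaction II:
  Bonds broken (reactants):
    C–C: 2 × 343 = 686
    C–H: 8 × 423 = 3384
    C=C: 1 × 600 = 600
    Cl–Cl: 1 × 250 = 250
    Σ(broken) = 4920 kJ
  Bonds formed (products):
    C–C: 3 × 343 = 1029
    C–Cl: 2 × 338 = 676
    C–H: 8 × 423 = 3384
    Σ(formed) = 5089 kJ
  ΔH_II = 4920 − 5089 = −169 kJ
ΔH_I − ΔH_II = +77 kJ, so reaction II has the more negative ΔH; |ΔH_I − ΔH_II| = 77 kJ.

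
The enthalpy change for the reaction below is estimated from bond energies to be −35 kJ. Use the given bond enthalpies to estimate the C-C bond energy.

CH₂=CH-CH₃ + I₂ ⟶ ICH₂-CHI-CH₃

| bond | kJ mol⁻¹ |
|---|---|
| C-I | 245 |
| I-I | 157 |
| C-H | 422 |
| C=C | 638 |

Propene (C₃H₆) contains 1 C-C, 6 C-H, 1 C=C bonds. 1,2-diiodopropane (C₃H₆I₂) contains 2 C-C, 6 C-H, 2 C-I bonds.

D(C-C) ≈ 340 kJ/mol

Let D be the C-C bond energy.
Σ(broken) = 1×D + 6×422 + 1×638 + 1×157 = 3327 + D
Σ(formed) = 2×D + 6×422 + 2×245 = 3022 + 2D
ΔH = Σ(broken) − Σ(formed) = (3327 + D) − (3022 + 2D) = +305 − D
Setting this equal to −35 kJ gives D = 340 kJ/mol.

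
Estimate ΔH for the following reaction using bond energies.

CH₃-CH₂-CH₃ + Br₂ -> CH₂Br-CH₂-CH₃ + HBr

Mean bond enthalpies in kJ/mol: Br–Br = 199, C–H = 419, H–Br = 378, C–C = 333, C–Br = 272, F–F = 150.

Bonds broken (reactants):
  Br–Br: 1 × 199 = 199
  C–C: 2 × 333 = 666
  C–H: 8 × 419 = 3352
  Σ(broken) = 4217 kJ
Bonds formed (products):
  C–Br: 1 × 272 = 272
  C–C: 2 × 333 = 666
  C–H: 7 × 419 = 2933
  H–Br: 1 × 378 = 378
  Σ(formed) = 4249 kJ
ΔH = Σ(broken) − Σ(formed) = 4217 − 4249 = −32 kJ

ΔH ≈ −32 kJ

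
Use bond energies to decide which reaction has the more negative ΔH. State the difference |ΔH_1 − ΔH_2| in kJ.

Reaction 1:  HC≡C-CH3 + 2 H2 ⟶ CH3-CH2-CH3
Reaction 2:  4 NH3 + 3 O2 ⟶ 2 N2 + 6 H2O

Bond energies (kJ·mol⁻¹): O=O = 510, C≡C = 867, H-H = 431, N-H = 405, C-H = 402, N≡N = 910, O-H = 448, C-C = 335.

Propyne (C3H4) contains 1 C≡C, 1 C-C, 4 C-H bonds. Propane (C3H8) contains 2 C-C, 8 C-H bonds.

Reaction 2, by 592 kJ

Reaction 1:
  Bonds broken (reactants):
    C≡C: 1 × 867 = 867
    C-C: 1 × 335 = 335
    C-H: 4 × 402 = 1608
    H-H: 2 × 431 = 862
    Σ(broken) = 3672 kJ
  Bonds formed (products):
    C-C: 2 × 335 = 670
    C-H: 8 × 402 = 3216
    Σ(formed) = 3886 kJ
  ΔH_1 = 3672 − 3886 = −214 kJ
Reaction 2:
  Bonds broken (reactants):
    N-H: 12 × 405 = 4860
    O=O: 3 × 510 = 1530
    Σ(broken) = 6390 kJ
  Bonds formed (products):
    N≡N: 2 × 910 = 1820
    O-H: 12 × 448 = 5376
    Σ(formed) = 7196 kJ
  ΔH_2 = 6390 − 7196 = −806 kJ
ΔH_1 − ΔH_2 = +592 kJ, so reaction 2 has the more negative ΔH; |ΔH_1 − ΔH_2| = 592 kJ.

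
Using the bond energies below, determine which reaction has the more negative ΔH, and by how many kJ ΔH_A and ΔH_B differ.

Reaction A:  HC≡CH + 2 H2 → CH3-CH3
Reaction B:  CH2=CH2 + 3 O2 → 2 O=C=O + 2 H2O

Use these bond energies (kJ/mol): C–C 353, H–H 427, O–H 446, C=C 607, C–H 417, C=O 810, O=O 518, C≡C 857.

Reaction B, by 885 kJ

Reaction A:
  Bonds broken (reactants):
    C≡C: 1 × 857 = 857
    C–H: 2 × 417 = 834
    H–H: 2 × 427 = 854
    Σ(broken) = 2545 kJ
  Bonds formed (products):
    C–C: 1 × 353 = 353
    C–H: 6 × 417 = 2502
    Σ(formed) = 2855 kJ
  ΔH_A = 2545 − 2855 = −310 kJ
Reaction B:
  Bonds broken (reactants):
    C–H: 4 × 417 = 1668
    C=C: 1 × 607 = 607
    O=O: 3 × 518 = 1554
    Σ(broken) = 3829 kJ
  Bonds formed (products):
    C=O: 4 × 810 = 3240
    O–H: 4 × 446 = 1784
    Σ(formed) = 5024 kJ
  ΔH_B = 3829 − 5024 = −1195 kJ
ΔH_A − ΔH_B = +885 kJ, so reaction B has the more negative ΔH; |ΔH_A − ΔH_B| = 885 kJ.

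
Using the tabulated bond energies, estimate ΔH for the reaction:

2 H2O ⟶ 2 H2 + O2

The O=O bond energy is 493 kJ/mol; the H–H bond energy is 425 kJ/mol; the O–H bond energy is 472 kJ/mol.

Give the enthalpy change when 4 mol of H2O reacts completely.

Bonds broken (reactants):
  O–H: 4 × 472 = 1888
  Σ(broken) = 1888 kJ
Bonds formed (products):
  H–H: 2 × 425 = 850
  O=O: 1 × 493 = 493
  Σ(formed) = 1343 kJ
ΔH = Σ(broken) − Σ(formed) = 1888 − 1343 = +545 kJ
For 2× the reaction as written: 2 × (+545) = +1090 kJ

ΔH = +1090 kJ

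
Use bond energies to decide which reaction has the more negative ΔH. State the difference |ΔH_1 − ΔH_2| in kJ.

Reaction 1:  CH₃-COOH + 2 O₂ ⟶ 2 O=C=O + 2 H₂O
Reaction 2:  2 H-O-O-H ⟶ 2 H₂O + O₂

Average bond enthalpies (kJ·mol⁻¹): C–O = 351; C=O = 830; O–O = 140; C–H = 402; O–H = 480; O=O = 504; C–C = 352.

Reaction 1:
  Bonds broken (reactants):
    C–C: 1 × 352 = 352
    C–H: 3 × 402 = 1206
    C–O: 1 × 351 = 351
    C=O: 1 × 830 = 830
    O–H: 1 × 480 = 480
    O=O: 2 × 504 = 1008
    Σ(broken) = 4227 kJ
  Bonds formed (products):
    C=O: 4 × 830 = 3320
    O–H: 4 × 480 = 1920
    Σ(formed) = 5240 kJ
  ΔH_1 = 4227 − 5240 = −1013 kJ
Reaction 2:
  Bonds broken (reactants):
    O–H: 4 × 480 = 1920
    O–O: 2 × 140 = 280
    Σ(broken) = 2200 kJ
  Bonds formed (products):
    O–H: 4 × 480 = 1920
    O=O: 1 × 504 = 504
    Σ(formed) = 2424 kJ
  ΔH_2 = 2200 − 2424 = −224 kJ
ΔH_1 − ΔH_2 = −789 kJ, so reaction 1 has the more negative ΔH; |ΔH_1 − ΔH_2| = 789 kJ.

Reaction 1, by 789 kJ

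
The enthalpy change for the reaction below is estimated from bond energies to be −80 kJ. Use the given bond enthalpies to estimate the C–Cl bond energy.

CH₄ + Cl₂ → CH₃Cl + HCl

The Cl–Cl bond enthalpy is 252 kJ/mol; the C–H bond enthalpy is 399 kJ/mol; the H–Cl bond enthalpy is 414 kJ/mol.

D(C–Cl) ≈ 317 kJ/mol

Let D be the C–Cl bond energy.
Σ(broken) = 4×399 + 1×252 = 1848
Σ(formed) = 1×D + 3×399 + 1×414 = 1611 + D
ΔH = Σ(broken) − Σ(formed) = (1848) − (1611 + D) = +237 − D
Setting this equal to −80 kJ gives D = 317 kJ/mol.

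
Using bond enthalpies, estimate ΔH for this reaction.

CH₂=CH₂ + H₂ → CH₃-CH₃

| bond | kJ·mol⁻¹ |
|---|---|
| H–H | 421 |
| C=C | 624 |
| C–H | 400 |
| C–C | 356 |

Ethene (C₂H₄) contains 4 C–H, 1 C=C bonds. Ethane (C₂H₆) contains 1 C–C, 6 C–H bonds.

Bonds broken (reactants):
  C–H: 4 × 400 = 1600
  C=C: 1 × 624 = 624
  H–H: 1 × 421 = 421
  Σ(broken) = 2645 kJ
Bonds formed (products):
  C–C: 1 × 356 = 356
  C–H: 6 × 400 = 2400
  Σ(formed) = 2756 kJ
ΔH = Σ(broken) − Σ(formed) = 2645 − 2756 = −111 kJ

ΔH ≈ −111 kJ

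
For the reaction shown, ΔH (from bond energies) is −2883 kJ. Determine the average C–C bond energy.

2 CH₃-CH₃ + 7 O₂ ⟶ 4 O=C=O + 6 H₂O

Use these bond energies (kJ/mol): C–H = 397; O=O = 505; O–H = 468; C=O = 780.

Let D be the C–C bond energy.
Σ(broken) = 2×D + 12×397 + 7×505 = 8299 + 2D
Σ(formed) = 8×780 + 12×468 = 11856
ΔH = Σ(broken) − Σ(formed) = (8299 + 2D) − (11856) = −3557 + 2D
Setting this equal to −2883 kJ gives 2D = 674, so D = 337 kJ/mol.

D(C–C) ≈ 337 kJ/mol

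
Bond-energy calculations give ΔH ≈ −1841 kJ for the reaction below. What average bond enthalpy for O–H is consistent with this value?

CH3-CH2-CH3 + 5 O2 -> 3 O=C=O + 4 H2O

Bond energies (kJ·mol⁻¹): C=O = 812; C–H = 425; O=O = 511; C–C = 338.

D(O–H) ≈ 450 kJ/mol

Let D be the O–H bond energy.
Σ(broken) = 2×338 + 8×425 + 5×511 = 6631
Σ(formed) = 6×812 + 8×D = 4872 + 8D
ΔH = Σ(broken) − Σ(formed) = (6631) − (4872 + 8D) = +1759 − 8D
Setting this equal to −1841 kJ gives 8D = 3600, so D = 450 kJ/mol.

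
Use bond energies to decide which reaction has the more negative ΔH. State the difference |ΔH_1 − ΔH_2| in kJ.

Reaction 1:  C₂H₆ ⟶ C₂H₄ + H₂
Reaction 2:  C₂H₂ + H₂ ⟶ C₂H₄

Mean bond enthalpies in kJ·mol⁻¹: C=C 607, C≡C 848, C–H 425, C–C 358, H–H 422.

Reaction 2, by 366 kJ

Reaction 1:
  Bonds broken (reactants):
    C–C: 1 × 358 = 358
    C–H: 6 × 425 = 2550
    Σ(broken) = 2908 kJ
  Bonds formed (products):
    C–H: 4 × 425 = 1700
    C=C: 1 × 607 = 607
    H–H: 1 × 422 = 422
    Σ(formed) = 2729 kJ
  ΔH_1 = 2908 − 2729 = +179 kJ
Reaction 2:
  Bonds broken (reactants):
    C≡C: 1 × 848 = 848
    C–H: 2 × 425 = 850
    H–H: 1 × 422 = 422
    Σ(broken) = 2120 kJ
  Bonds formed (products):
    C–H: 4 × 425 = 1700
    C=C: 1 × 607 = 607
    Σ(formed) = 2307 kJ
  ΔH_2 = 2120 − 2307 = −187 kJ
ΔH_1 − ΔH_2 = +366 kJ, so reaction 2 has the more negative ΔH; |ΔH_1 − ΔH_2| = 366 kJ.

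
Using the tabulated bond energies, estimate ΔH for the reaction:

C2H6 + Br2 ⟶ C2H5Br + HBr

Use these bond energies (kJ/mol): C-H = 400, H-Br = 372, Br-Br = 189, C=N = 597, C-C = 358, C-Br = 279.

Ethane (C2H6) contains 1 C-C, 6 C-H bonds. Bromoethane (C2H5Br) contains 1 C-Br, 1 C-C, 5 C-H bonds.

ΔH ≈ −62 kJ

Bonds broken (reactants):
  Br-Br: 1 × 189 = 189
  C-C: 1 × 358 = 358
  C-H: 6 × 400 = 2400
  Σ(broken) = 2947 kJ
Bonds formed (products):
  C-Br: 1 × 279 = 279
  C-C: 1 × 358 = 358
  C-H: 5 × 400 = 2000
  H-Br: 1 × 372 = 372
  Σ(formed) = 3009 kJ
ΔH = Σ(broken) − Σ(formed) = 2947 − 3009 = −62 kJ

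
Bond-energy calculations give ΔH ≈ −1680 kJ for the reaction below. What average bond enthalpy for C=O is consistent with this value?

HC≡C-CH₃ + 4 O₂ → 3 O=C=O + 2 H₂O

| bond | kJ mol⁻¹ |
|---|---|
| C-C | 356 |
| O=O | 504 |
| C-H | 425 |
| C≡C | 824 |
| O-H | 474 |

D(C=O) ≈ 780 kJ/mol

Let D be the C=O bond energy.
Σ(broken) = 1×824 + 1×356 + 4×425 + 4×504 = 4896
Σ(formed) = 6×D + 4×474 = 1896 + 6D
ΔH = Σ(broken) − Σ(formed) = (4896) − (1896 + 6D) = +3000 − 6D
Setting this equal to −1680 kJ gives 6D = 4680, so D = 780 kJ/mol.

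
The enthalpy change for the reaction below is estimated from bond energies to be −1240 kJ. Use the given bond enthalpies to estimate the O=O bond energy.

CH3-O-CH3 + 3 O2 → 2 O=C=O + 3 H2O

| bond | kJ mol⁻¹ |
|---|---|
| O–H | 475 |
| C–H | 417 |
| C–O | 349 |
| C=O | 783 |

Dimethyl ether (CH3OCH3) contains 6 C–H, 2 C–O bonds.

D(O=O) ≈ 514 kJ/mol

Let D be the O=O bond energy.
Σ(broken) = 6×417 + 2×349 + 3×D = 3200 + 3D
Σ(formed) = 4×783 + 6×475 = 5982
ΔH = Σ(broken) − Σ(formed) = (3200 + 3D) − (5982) = −2782 + 3D
Setting this equal to −1240 kJ gives 3D = 1542, so D = 514 kJ/mol.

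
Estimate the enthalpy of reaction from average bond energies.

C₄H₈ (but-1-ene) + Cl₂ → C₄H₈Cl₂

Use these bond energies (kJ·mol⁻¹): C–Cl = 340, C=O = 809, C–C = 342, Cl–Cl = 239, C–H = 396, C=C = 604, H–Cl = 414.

ΔH ≈ −179 kJ

Bonds broken (reactants):
  C–C: 2 × 342 = 684
  C–H: 8 × 396 = 3168
  C=C: 1 × 604 = 604
  Cl–Cl: 1 × 239 = 239
  Σ(broken) = 4695 kJ
Bonds formed (products):
  C–C: 3 × 342 = 1026
  C–Cl: 2 × 340 = 680
  C–H: 8 × 396 = 3168
  Σ(formed) = 4874 kJ
ΔH = Σ(broken) − Σ(formed) = 4695 − 4874 = −179 kJ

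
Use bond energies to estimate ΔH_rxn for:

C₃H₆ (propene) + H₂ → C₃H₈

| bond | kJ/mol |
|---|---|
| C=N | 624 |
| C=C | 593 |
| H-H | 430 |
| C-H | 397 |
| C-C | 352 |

Bonds broken (reactants):
  C-C: 1 × 352 = 352
  C-H: 6 × 397 = 2382
  C=C: 1 × 593 = 593
  H-H: 1 × 430 = 430
  Σ(broken) = 3757 kJ
Bonds formed (products):
  C-C: 2 × 352 = 704
  C-H: 8 × 397 = 3176
  Σ(formed) = 3880 kJ
ΔH = Σ(broken) − Σ(formed) = 3757 − 3880 = −123 kJ

ΔH ≈ −123 kJ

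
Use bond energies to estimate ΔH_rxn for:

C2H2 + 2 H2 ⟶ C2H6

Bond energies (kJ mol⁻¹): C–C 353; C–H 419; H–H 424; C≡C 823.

Bonds broken (reactants):
  C≡C: 1 × 823 = 823
  C–H: 2 × 419 = 838
  H–H: 2 × 424 = 848
  Σ(broken) = 2509 kJ
Bonds formed (products):
  C–C: 1 × 353 = 353
  C–H: 6 × 419 = 2514
  Σ(formed) = 2867 kJ
ΔH = Σ(broken) − Σ(formed) = 2509 − 2867 = −358 kJ

ΔH ≈ −358 kJ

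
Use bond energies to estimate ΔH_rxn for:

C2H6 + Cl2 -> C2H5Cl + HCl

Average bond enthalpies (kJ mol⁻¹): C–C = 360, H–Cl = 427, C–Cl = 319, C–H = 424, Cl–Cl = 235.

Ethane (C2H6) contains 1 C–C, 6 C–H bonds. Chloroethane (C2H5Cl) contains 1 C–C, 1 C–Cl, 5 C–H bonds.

ΔH ≈ −87 kJ

Bonds broken (reactants):
  C–C: 1 × 360 = 360
  C–H: 6 × 424 = 2544
  Cl–Cl: 1 × 235 = 235
  Σ(broken) = 3139 kJ
Bonds formed (products):
  C–C: 1 × 360 = 360
  C–Cl: 1 × 319 = 319
  C–H: 5 × 424 = 2120
  H–Cl: 1 × 427 = 427
  Σ(formed) = 3226 kJ
ΔH = Σ(broken) − Σ(formed) = 3139 − 3226 = −87 kJ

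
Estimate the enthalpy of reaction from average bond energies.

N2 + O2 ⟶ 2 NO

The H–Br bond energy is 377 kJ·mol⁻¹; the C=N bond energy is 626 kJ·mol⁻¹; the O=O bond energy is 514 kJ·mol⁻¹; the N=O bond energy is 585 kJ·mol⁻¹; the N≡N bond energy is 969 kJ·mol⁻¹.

Bonds broken (reactants):
  N≡N: 1 × 969 = 969
  O=O: 1 × 514 = 514
  Σ(broken) = 1483 kJ
Bonds formed (products):
  N=O: 2 × 585 = 1170
  Σ(formed) = 1170 kJ
ΔH = Σ(broken) − Σ(formed) = 1483 − 1170 = +313 kJ

ΔH ≈ +313 kJ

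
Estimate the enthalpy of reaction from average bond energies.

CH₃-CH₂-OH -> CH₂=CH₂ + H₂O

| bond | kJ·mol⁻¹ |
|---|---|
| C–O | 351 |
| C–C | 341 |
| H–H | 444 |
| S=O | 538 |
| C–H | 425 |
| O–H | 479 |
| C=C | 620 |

Bonds broken (reactants):
  C–C: 1 × 341 = 341
  C–H: 5 × 425 = 2125
  C–O: 1 × 351 = 351
  O–H: 1 × 479 = 479
  Σ(broken) = 3296 kJ
Bonds formed (products):
  C–H: 4 × 425 = 1700
  C=C: 1 × 620 = 620
  O–H: 2 × 479 = 958
  Σ(formed) = 3278 kJ
ΔH = Σ(broken) − Σ(formed) = 3296 − 3278 = +18 kJ

ΔH ≈ +18 kJ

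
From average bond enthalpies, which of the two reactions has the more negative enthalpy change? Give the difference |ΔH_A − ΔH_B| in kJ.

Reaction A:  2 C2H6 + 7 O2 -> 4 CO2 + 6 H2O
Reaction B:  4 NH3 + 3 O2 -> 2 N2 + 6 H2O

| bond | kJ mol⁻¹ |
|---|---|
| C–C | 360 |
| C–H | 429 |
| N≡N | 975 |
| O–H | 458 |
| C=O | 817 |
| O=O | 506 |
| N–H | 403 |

Reaction A:
  Bonds broken (reactants):
    C–C: 2 × 360 = 720
    C–H: 12 × 429 = 5148
    O=O: 7 × 506 = 3542
    Σ(broken) = 9410 kJ
  Bonds formed (products):
    C=O: 8 × 817 = 6536
    O–H: 12 × 458 = 5496
    Σ(formed) = 12032 kJ
  ΔH_A = 9410 − 12032 = −2622 kJ
Reaction B:
  Bonds broken (reactants):
    N–H: 12 × 403 = 4836
    O=O: 3 × 506 = 1518
    Σ(broken) = 6354 kJ
  Bonds formed (products):
    N≡N: 2 × 975 = 1950
    O–H: 12 × 458 = 5496
    Σ(formed) = 7446 kJ
  ΔH_B = 6354 − 7446 = −1092 kJ
ΔH_A − ΔH_B = −1530 kJ, so reaction A has the more negative ΔH; |ΔH_A − ΔH_B| = 1530 kJ.

Reaction A, by 1530 kJ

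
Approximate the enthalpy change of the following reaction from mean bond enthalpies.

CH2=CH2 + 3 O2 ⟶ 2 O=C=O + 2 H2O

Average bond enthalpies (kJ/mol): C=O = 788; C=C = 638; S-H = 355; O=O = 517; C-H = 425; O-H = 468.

ΔH ≈ −1135 kJ

Bonds broken (reactants):
  C-H: 4 × 425 = 1700
  C=C: 1 × 638 = 638
  O=O: 3 × 517 = 1551
  Σ(broken) = 3889 kJ
Bonds formed (products):
  C=O: 4 × 788 = 3152
  O-H: 4 × 468 = 1872
  Σ(formed) = 5024 kJ
ΔH = Σ(broken) − Σ(formed) = 3889 − 5024 = −1135 kJ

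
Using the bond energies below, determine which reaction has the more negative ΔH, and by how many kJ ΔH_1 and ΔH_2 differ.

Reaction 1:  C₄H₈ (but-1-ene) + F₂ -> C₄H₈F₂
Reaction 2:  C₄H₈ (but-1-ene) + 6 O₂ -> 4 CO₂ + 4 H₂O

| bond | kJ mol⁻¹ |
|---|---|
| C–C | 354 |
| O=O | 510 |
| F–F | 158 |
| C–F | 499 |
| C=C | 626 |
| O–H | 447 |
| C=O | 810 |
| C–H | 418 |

Reaction 1:
  Bonds broken (reactants):
    C–C: 2 × 354 = 708
    C–H: 8 × 418 = 3344
    C=C: 1 × 626 = 626
    F–F: 1 × 158 = 158
    Σ(broken) = 4836 kJ
  Bonds formed (products):
    C–C: 3 × 354 = 1062
    C–F: 2 × 499 = 998
    C–H: 8 × 418 = 3344
    Σ(formed) = 5404 kJ
  ΔH_1 = 4836 − 5404 = −568 kJ
Reaction 2:
  Bonds broken (reactants):
    C–C: 2 × 354 = 708
    C–H: 8 × 418 = 3344
    C=C: 1 × 626 = 626
    O=O: 6 × 510 = 3060
    Σ(broken) = 7738 kJ
  Bonds formed (products):
    C=O: 8 × 810 = 6480
    O–H: 8 × 447 = 3576
    Σ(formed) = 10056 kJ
  ΔH_2 = 7738 − 10056 = −2318 kJ
ΔH_1 − ΔH_2 = +1750 kJ, so reaction 2 has the more negative ΔH; |ΔH_1 − ΔH_2| = 1750 kJ.

Reaction 2, by 1750 kJ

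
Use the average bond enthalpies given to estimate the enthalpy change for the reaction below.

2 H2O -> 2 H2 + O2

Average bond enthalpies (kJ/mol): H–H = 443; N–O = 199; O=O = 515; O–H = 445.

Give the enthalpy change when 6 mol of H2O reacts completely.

ΔH = +1137 kJ

Bonds broken (reactants):
  O–H: 4 × 445 = 1780
  Σ(broken) = 1780 kJ
Bonds formed (products):
  H–H: 2 × 443 = 886
  O=O: 1 × 515 = 515
  Σ(formed) = 1401 kJ
ΔH = Σ(broken) − Σ(formed) = 1780 − 1401 = +379 kJ
For 3× the reaction as written: 3 × (+379) = +1137 kJ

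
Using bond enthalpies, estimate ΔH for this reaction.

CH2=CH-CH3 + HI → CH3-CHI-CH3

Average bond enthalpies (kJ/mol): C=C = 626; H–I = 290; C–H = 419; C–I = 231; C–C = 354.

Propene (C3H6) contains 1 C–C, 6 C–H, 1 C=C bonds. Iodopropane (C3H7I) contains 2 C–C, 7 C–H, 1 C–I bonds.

ΔH ≈ −88 kJ

Bonds broken (reactants):
  C–C: 1 × 354 = 354
  C–H: 6 × 419 = 2514
  C=C: 1 × 626 = 626
  H–I: 1 × 290 = 290
  Σ(broken) = 3784 kJ
Bonds formed (products):
  C–C: 2 × 354 = 708
  C–H: 7 × 419 = 2933
  C–I: 1 × 231 = 231
  Σ(formed) = 3872 kJ
ΔH = Σ(broken) − Σ(formed) = 3784 − 3872 = −88 kJ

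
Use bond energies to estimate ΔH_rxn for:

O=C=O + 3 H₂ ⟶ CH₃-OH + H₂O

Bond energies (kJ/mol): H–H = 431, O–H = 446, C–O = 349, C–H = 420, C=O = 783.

ΔH ≈ −88 kJ

Bonds broken (reactants):
  C=O: 2 × 783 = 1566
  H–H: 3 × 431 = 1293
  Σ(broken) = 2859 kJ
Bonds formed (products):
  C–H: 3 × 420 = 1260
  C–O: 1 × 349 = 349
  O–H: 3 × 446 = 1338
  Σ(formed) = 2947 kJ
ΔH = Σ(broken) − Σ(formed) = 2859 − 2947 = −88 kJ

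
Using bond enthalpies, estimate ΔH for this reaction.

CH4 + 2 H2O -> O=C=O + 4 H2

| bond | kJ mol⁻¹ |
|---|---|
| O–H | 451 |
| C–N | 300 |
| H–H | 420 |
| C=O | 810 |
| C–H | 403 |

ΔH ≈ +116 kJ

Bonds broken (reactants):
  C–H: 4 × 403 = 1612
  O–H: 4 × 451 = 1804
  Σ(broken) = 3416 kJ
Bonds formed (products):
  C=O: 2 × 810 = 1620
  H–H: 4 × 420 = 1680
  Σ(formed) = 3300 kJ
ΔH = Σ(broken) − Σ(formed) = 3416 − 3300 = +116 kJ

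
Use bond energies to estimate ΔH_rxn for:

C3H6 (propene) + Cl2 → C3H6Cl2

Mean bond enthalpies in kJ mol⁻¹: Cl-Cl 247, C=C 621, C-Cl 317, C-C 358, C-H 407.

Bonds broken (reactants):
  C-C: 1 × 358 = 358
  C-H: 6 × 407 = 2442
  C=C: 1 × 621 = 621
  Cl-Cl: 1 × 247 = 247
  Σ(broken) = 3668 kJ
Bonds formed (products):
  C-C: 2 × 358 = 716
  C-Cl: 2 × 317 = 634
  C-H: 6 × 407 = 2442
  Σ(formed) = 3792 kJ
ΔH = Σ(broken) − Σ(formed) = 3668 − 3792 = −124 kJ

ΔH ≈ −124 kJ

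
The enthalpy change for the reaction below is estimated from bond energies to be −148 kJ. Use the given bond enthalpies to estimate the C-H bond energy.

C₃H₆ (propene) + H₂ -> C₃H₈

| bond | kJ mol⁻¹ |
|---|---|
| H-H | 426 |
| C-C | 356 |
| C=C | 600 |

D(C-H) ≈ 409 kJ/mol

Let D be the C-H bond energy.
Σ(broken) = 1×356 + 6×D + 1×600 + 1×426 = 1382 + 6D
Σ(formed) = 2×356 + 8×D = 712 + 8D
ΔH = Σ(broken) − Σ(formed) = (1382 + 6D) − (712 + 8D) = +670 − 2D
Setting this equal to −148 kJ gives 2D = 818, so D = 409 kJ/mol.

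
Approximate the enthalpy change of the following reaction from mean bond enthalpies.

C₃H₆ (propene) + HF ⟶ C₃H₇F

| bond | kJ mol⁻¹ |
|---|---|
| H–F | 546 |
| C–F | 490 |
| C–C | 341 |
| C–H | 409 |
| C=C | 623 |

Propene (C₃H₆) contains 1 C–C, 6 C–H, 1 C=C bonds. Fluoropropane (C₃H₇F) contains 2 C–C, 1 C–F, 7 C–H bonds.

Bonds broken (reactants):
  C–C: 1 × 341 = 341
  C–H: 6 × 409 = 2454
  C=C: 1 × 623 = 623
  H–F: 1 × 546 = 546
  Σ(broken) = 3964 kJ
Bonds formed (products):
  C–C: 2 × 341 = 682
  C–F: 1 × 490 = 490
  C–H: 7 × 409 = 2863
  Σ(formed) = 4035 kJ
ΔH = Σ(broken) − Σ(formed) = 3964 − 4035 = −71 kJ

ΔH ≈ −71 kJ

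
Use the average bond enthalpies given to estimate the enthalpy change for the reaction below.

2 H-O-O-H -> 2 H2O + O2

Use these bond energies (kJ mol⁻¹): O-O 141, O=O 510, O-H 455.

ΔH ≈ −228 kJ

Bonds broken (reactants):
  O-H: 4 × 455 = 1820
  O-O: 2 × 141 = 282
  Σ(broken) = 2102 kJ
Bonds formed (products):
  O-H: 4 × 455 = 1820
  O=O: 1 × 510 = 510
  Σ(formed) = 2330 kJ
ΔH = Σ(broken) − Σ(formed) = 2102 − 2330 = −228 kJ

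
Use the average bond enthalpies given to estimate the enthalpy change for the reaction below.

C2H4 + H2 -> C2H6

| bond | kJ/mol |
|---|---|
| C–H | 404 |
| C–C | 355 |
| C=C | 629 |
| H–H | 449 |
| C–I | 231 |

ΔH ≈ −85 kJ

Bonds broken (reactants):
  C–H: 4 × 404 = 1616
  C=C: 1 × 629 = 629
  H–H: 1 × 449 = 449
  Σ(broken) = 2694 kJ
Bonds formed (products):
  C–C: 1 × 355 = 355
  C–H: 6 × 404 = 2424
  Σ(formed) = 2779 kJ
ΔH = Σ(broken) − Σ(formed) = 2694 − 2779 = −85 kJ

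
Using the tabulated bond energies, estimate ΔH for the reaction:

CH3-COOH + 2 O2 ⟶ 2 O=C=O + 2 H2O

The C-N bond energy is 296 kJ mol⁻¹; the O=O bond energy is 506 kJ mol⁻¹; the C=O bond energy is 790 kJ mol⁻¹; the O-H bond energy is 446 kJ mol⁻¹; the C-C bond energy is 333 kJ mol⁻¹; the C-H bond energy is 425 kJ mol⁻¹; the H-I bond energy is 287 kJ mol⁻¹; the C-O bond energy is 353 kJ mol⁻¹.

ΔH ≈ −735 kJ

Bonds broken (reactants):
  C-C: 1 × 333 = 333
  C-H: 3 × 425 = 1275
  C-O: 1 × 353 = 353
  C=O: 1 × 790 = 790
  O-H: 1 × 446 = 446
  O=O: 2 × 506 = 1012
  Σ(broken) = 4209 kJ
Bonds formed (products):
  C=O: 4 × 790 = 3160
  O-H: 4 × 446 = 1784
  Σ(formed) = 4944 kJ
ΔH = Σ(broken) − Σ(formed) = 4209 − 4944 = −735 kJ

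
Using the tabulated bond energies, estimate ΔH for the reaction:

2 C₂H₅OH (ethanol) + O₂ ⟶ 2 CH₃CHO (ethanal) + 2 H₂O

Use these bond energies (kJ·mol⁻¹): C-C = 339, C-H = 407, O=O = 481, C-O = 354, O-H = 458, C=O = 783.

ΔH ≈ −479 kJ

Bonds broken (reactants):
  C-C: 2 × 339 = 678
  C-H: 10 × 407 = 4070
  C-O: 2 × 354 = 708
  O-H: 2 × 458 = 916
  O=O: 1 × 481 = 481
  Σ(broken) = 6853 kJ
Bonds formed (products):
  C-C: 2 × 339 = 678
  C-H: 8 × 407 = 3256
  C=O: 2 × 783 = 1566
  O-H: 4 × 458 = 1832
  Σ(formed) = 7332 kJ
ΔH = Σ(broken) − Σ(formed) = 6853 − 7332 = −479 kJ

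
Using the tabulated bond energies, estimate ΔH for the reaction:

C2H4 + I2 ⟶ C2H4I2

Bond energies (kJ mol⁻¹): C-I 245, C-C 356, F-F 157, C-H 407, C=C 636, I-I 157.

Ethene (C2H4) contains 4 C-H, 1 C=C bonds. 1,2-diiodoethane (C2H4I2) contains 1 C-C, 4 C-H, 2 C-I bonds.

ΔH ≈ −53 kJ

Bonds broken (reactants):
  C-H: 4 × 407 = 1628
  C=C: 1 × 636 = 636
  I-I: 1 × 157 = 157
  Σ(broken) = 2421 kJ
Bonds formed (products):
  C-C: 1 × 356 = 356
  C-H: 4 × 407 = 1628
  C-I: 2 × 245 = 490
  Σ(formed) = 2474 kJ
ΔH = Σ(broken) − Σ(formed) = 2421 − 2474 = −53 kJ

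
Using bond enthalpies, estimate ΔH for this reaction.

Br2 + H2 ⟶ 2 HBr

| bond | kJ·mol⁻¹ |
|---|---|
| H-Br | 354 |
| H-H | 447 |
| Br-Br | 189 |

Bonds broken (reactants):
  Br-Br: 1 × 189 = 189
  H-H: 1 × 447 = 447
  Σ(broken) = 636 kJ
Bonds formed (products):
  H-Br: 2 × 354 = 708
  Σ(formed) = 708 kJ
ΔH = Σ(broken) − Σ(formed) = 636 − 708 = −72 kJ

ΔH ≈ −72 kJ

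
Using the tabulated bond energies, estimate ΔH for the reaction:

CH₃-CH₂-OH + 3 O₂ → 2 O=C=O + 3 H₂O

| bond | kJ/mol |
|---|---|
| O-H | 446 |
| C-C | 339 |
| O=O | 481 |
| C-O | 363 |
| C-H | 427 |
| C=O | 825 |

ΔH ≈ −1250 kJ

Bonds broken (reactants):
  C-C: 1 × 339 = 339
  C-H: 5 × 427 = 2135
  C-O: 1 × 363 = 363
  O-H: 1 × 446 = 446
  O=O: 3 × 481 = 1443
  Σ(broken) = 4726 kJ
Bonds formed (products):
  C=O: 4 × 825 = 3300
  O-H: 6 × 446 = 2676
  Σ(formed) = 5976 kJ
ΔH = Σ(broken) − Σ(formed) = 4726 − 5976 = −1250 kJ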